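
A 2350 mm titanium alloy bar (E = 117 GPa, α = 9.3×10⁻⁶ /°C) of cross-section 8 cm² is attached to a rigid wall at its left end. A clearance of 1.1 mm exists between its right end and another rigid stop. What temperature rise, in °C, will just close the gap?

ΔT ≈ 50.3 °C

The gap closes when αΔT L = 1.1 mm, since the bar is still unstressed at that instant.
So ΔT = g/(αL) = 1.1/(9.3×10⁻⁶ × 2350) = 50.33 °C.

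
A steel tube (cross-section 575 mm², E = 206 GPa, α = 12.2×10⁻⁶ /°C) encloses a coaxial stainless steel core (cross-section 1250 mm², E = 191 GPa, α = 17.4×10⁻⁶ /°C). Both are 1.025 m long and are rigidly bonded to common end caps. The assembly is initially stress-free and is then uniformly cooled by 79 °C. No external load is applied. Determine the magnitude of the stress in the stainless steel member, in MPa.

σ ≈ 26 MPa (tensile)

Both members must finish at the same length. With the larger α, the stainless steel tends to over-contract; the plates restrain it, putting the stainless steel in tension and the steel in compression. With no external load the two internal forces are equal and opposite, magnitude P.
Equating the net (thermal + elastic) strains gives |α₁ − α₂|·ΔT = P·[1/(A₁E₁) + 1/(A₂E₂)].
|α₁ − α₂|·ΔT = 5.2×10⁻⁶ × 79 = 0.0004108.
1/(A₁E₁) + 1/(A₂E₂) = 1/(575×206×10³) + 1/(1250×191×10³) = 1.263×10⁻⁸ N⁻¹.
So P = 0.0004108 / 1.263×10⁻⁸ = 32.52 kN.
σ_{stainless steel} = P/A₂ = 32520/1250 = 26.02 MPa, tensile.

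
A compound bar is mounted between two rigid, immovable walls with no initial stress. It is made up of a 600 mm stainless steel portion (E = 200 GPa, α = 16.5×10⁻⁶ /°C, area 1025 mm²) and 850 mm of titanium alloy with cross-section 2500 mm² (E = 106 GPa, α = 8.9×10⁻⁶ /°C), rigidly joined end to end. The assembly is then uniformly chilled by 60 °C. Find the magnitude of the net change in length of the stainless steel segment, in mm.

|ΔL| ≈ 0.094 mm

Free thermal contraction of the whole bar: Σ αᵢΔT Lᵢ = 16.5×10⁻⁶×60×600 + 8.9×10⁻⁶×60×850 = 1.048 mm.
Since the ends are fixed, an axial force P builds up, equal in every segment, with P · Σ Lᵢ/(AᵢEᵢ) = δ_free.
The series flexibility is Σ Lᵢ/(AᵢEᵢ) = 600/(1025×200×10³) + 850/(2500×106×10³) = 6.134×10⁻⁶ mm/N.
Hence P = δ_free / Σ(L/AE) = 1.048/6.134×10⁻⁶ = 170.8 kN (tensile).
For the stainless steel segment, free thermal change = 16.5×10⁻⁶×60×600 = 0.594 mm and elastic change from P = 170800×600/(1025×200×10³) = 0.5 mm; these oppose, so the net change is 0.094 mm (segment shortens).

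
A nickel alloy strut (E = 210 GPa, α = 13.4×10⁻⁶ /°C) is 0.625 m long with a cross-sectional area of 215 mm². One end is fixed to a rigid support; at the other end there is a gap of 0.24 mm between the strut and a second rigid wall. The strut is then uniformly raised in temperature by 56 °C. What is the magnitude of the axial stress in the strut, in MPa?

σ ≈ 76.9 MPa (compressive)

Free thermal elongation = αΔT L = 13.4×10⁻⁶ × 56 × 625 = 0.469 mm.
This exceeds the 0.24 mm gap, so the wall pushes back. The portion of expansion that must be recovered elastically is δ_free − gap = 0.469 − 0.24 = 0.229 mm.
So σ = E(δ_free − g)/L = 210×10³ × 0.229/625 = 76.94 MPa.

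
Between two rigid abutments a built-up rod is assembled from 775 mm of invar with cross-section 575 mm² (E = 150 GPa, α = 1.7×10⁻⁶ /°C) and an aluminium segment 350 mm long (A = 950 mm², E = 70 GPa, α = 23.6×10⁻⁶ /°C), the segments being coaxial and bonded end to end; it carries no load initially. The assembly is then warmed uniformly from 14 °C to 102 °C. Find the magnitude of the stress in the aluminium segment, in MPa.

σ ≈ 62.3 MPa (compressive)

With the walls removed the bar would change length by δ_free = Σ αᵢΔT Lᵢ = 1.7×10⁻⁶×88×775 + 23.6×10⁻⁶×88×350 = 0.8428 mm.
The rigid supports impose zero overall length change; the single axial force P common to all segments must satisfy P Σ Lᵢ/(AᵢEᵢ) = δ_free.
The series flexibility is Σ Lᵢ/(AᵢEᵢ) = 775/(575×150×10³) + 350/(950×70×10³) = 1.425×10⁻⁵ mm/N.
So P = 0.8428 / 1.425×10⁻⁵ = 59.15 kN, compressive.
σ_{aluminium} = P / A = 59150 / 950 = 62.26 MPa.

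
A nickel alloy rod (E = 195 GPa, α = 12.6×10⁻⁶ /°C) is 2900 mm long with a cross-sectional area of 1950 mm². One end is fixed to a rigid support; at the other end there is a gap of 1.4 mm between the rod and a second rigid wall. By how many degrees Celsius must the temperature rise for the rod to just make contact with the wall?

Contact occurs when the free expansion equals the gap: αΔT L = 1.4 mm.
So ΔT = g/(αL) = 1.4/(12.6×10⁻⁶ × 2900) = 38.31 °C.

ΔT ≈ 38.3 °C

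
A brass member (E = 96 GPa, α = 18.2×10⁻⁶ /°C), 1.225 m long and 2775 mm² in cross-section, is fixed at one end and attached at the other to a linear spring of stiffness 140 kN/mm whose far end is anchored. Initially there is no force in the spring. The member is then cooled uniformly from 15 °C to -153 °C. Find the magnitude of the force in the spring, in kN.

The unrestrained thermal change is αΔT L = 18.2×10⁻⁶ × 168 × 1225 = 3.746 mm.
Let P be the tensile force in the spring. The member extends elastically by PL/(AE) and the spring stretches by P/k; together these equal δ_free.
P [ L/(AE) + 1/k ] = δ_free → P [ 1225/(2775×96×10³) + 1/(140×10³) ] = 3.746.
P = 3.746 / 1.174×10⁻⁵ = 319000 N.

P ≈ 319 kN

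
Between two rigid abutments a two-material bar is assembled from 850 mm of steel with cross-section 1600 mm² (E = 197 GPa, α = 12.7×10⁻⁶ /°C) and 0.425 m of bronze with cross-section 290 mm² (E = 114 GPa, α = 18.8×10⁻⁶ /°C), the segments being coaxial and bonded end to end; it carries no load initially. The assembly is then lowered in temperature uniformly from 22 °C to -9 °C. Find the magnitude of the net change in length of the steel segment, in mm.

|ΔL| ≈ 0.234 mm

With the walls removed the bar would change length by δ_free = Σ αᵢΔT Lᵢ = 12.7×10⁻⁶×31×850 + 18.8×10⁻⁶×31×425 = 0.5823 mm.
The rigid supports impose zero overall length change; the single axial force P common to all segments must satisfy P Σ Lᵢ/(AᵢEᵢ) = δ_free.
Σ Lᵢ/(AᵢEᵢ) = 850/(1600×197×10³) + 425/(290×114×10³) = 1.555×10⁻⁵ mm/N.
P = 0.5823 / 1.555×10⁻⁵ = 37440 N = 37.44 kN, tensile.
For the steel segment, free thermal change = 12.7×10⁻⁶×31×850 = 0.3346 mm and elastic change from P = 37440×850/(1600×197×10³) = 0.101 mm; these oppose, so the net change is 0.234 mm (segment shortens).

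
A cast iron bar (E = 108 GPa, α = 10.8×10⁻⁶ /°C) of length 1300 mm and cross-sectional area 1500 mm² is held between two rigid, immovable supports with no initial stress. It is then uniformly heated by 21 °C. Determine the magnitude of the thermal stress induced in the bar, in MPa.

Because both ends are immovable the net strain is zero, and the suppressed thermal strain is αΔT = 10.8×10⁻⁶ × 21 = 226.8×10⁻⁶.
The stress required to suppress this strain is σ = Eε = 108×10³ × 226.8×10⁻⁶ = 24.49 MPa, compressive since the bar is trying to expand.

σ ≈ 24.5 MPa (compressive)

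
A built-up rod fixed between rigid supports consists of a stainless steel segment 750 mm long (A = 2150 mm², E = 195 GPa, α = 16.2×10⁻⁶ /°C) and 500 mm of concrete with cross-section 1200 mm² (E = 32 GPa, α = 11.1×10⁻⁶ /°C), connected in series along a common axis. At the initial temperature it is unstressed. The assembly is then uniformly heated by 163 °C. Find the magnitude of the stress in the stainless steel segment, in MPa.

σ ≈ 90.6 MPa (compressive)

With the walls removed the bar would change length by δ_free = Σ αᵢΔT Lᵢ = 16.2×10⁻⁶×163×750 + 11.1×10⁻⁶×163×500 = 2.885 mm.
The walls prevent any net length change, so an axial force P (same in every segment) develops. Compatibility: P · Σ Lᵢ/(AᵢEᵢ) = δ_free.
Σ Lᵢ/(AᵢEᵢ) = 750/(2150×195×10³) + 500/(1200×32×10³) = 1.481×10⁻⁵ mm/N.
P = 2.885 / 1.481×10⁻⁵ = 194800 N = 194.8 kN, compressive.
σ_{stainless steel} = P / A = 194800 / 2150 = 90.61 MPa.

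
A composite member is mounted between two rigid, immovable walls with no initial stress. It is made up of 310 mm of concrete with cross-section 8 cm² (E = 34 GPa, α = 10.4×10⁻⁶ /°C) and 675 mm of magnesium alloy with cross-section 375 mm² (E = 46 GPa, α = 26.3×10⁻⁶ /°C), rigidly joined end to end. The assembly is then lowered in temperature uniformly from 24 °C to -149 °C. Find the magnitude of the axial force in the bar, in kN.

P ≈ 71.8 kN (tensile)

Free thermal contraction of the whole bar: Σ αᵢΔT Lᵢ = 10.4×10⁻⁶×173×310 + 26.3×10⁻⁶×173×675 = 3.629 mm.
Since the ends are fixed, an axial force P builds up, equal in every segment, with P · Σ Lᵢ/(AᵢEᵢ) = δ_free.
Σ Lᵢ/(AᵢEᵢ) = 310/(800×34×10³) + 675/(375×46×10³) = 5.053×10⁻⁵ mm/N.
P = 3.629 / 5.053×10⁻⁵ = 71820 N = 71.82 kN, tensile.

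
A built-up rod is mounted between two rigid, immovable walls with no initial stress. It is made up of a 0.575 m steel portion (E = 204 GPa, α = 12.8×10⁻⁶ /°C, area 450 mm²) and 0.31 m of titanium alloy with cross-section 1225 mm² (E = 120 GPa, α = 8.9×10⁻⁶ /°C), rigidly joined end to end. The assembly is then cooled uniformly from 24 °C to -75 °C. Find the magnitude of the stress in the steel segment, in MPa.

σ ≈ 266 MPa (tensile)

If the supports were absent, the total length change would be Σ αᵢΔT Lᵢ = 12.8×10⁻⁶×99×575 + 8.9×10⁻⁶×99×310 = 1.002 mm.
The walls prevent any net length change, so an axial force P (same in every segment) develops. Compatibility: P · Σ Lᵢ/(AᵢEᵢ) = δ_free.
The series flexibility is Σ Lᵢ/(AᵢEᵢ) = 575/(450×204×10³) + 310/(1225×120×10³) = 8.372×10⁻⁶ mm/N.
P = 1.002 / 8.372×10⁻⁶ = 119700 N = 119.7 kN, tensile.
σ_{steel} = P / A = 119700 / 450 = 265.9 MPa.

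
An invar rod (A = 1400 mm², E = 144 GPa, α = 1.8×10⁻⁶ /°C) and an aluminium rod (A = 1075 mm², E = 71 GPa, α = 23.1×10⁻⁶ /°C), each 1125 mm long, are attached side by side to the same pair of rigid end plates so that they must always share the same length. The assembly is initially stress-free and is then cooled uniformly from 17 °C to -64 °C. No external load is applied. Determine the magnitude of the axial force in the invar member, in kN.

Both members must finish at the same length. With the larger α, the aluminium tends to over-contract; the plates restrain it, putting the aluminium in tension and the invar in compression. With no external load the two internal forces are equal and opposite, magnitude P.
Equating the net (thermal + elastic) strains gives |α₁ − α₂|·ΔT = P·[1/(A₁E₁) + 1/(A₂E₂)].
|α₁ − α₂|·ΔT = 21.3×10⁻⁶ × 81 = 0.001725.
1/(A₁E₁) + 1/(A₂E₂) = 1/(1400×144×10³) + 1/(1075×71×10³) = 1.806×10⁻⁸ N⁻¹.
P = 0.001725 / 1.806×10⁻⁸ = 95520 N = 95.52 kN.

P ≈ 95.5 kN (compressive in the invar)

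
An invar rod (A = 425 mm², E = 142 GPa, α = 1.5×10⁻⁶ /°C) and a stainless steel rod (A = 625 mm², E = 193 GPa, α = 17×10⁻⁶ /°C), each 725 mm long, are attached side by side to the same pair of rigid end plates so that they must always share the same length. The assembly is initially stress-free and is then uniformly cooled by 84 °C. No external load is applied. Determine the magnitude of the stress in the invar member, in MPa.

σ ≈ 123 MPa (compressive)

Both members must finish at the same length. With the larger α, the stainless steel tends to over-contract; the plates restrain it, putting the stainless steel in tension and the invar in compression. With no external load the two internal forces are equal and opposite, magnitude P.
Compatibility of the two members (thermal + elastic change equal): (α₁ − α₂)ΔT = P·[1/(A₁E₁) + 1/(A₂E₂)].
|α₁ − α₂|·ΔT = 15.5×10⁻⁶ × 84 = 0.001302.
1/(A₁E₁) + 1/(A₂E₂) = 1/(425×142×10³) + 1/(625×193×10³) = 2.486×10⁻⁸ N⁻¹.
P = 0.001302 / 2.486×10⁻⁸ = 52370 N = 52.37 kN.
σ_{invar} = P/A₁ = 52370/425 = 123.2 MPa, compressive.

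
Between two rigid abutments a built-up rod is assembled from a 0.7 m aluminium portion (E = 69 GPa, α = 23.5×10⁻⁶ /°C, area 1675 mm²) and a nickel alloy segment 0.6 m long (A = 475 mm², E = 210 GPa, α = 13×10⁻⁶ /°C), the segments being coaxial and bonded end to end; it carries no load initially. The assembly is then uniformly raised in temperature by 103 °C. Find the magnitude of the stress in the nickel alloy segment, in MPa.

σ ≈ 436 MPa (compressive)

Free thermal expansion of the whole bar: Σ αᵢΔT Lᵢ = 23.5×10⁻⁶×103×700 + 13×10⁻⁶×103×600 = 2.498 mm.
The walls prevent any net length change, so an axial force P (same in every segment) develops. Compatibility: P · Σ Lᵢ/(AᵢEᵢ) = δ_free.
Σ Lᵢ/(AᵢEᵢ) = 700/(1675×69×10³) + 600/(475×210×10³) = 1.207×10⁻⁵ mm/N.
Hence P = δ_free / Σ(L/AE) = 2.498/1.207×10⁻⁵ = 206.9 kN (compressive).
σ_{nickel alloy} = P / A = 206900 / 475 = 435.6 MPa.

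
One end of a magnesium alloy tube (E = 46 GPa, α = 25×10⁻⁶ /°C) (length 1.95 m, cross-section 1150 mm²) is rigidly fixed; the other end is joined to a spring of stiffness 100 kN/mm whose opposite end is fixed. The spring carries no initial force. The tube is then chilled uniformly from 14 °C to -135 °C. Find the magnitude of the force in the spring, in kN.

Free thermal contraction: δ_free = αΔT L = 25×10⁻⁶ × 149 × 1950 = 7.264 mm.
With a force P in the spring, the elastic change of the tube is PL/(AE) and that of the spring is P/k; compatibility requires their sum to equal δ_free.
P [ L/(AE) + 1/k ] = δ_free → P [ 1950/(1150×46×10³) + 1/(100×10³) ] = 7.264.
P = 7.264 / 4.686×10⁻⁵ = 155000 N.

P ≈ 155 kN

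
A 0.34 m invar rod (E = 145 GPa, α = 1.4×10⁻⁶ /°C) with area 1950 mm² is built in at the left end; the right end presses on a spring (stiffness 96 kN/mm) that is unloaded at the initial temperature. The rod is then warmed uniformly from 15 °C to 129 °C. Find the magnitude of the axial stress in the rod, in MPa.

Free thermal expansion: δ_free = αΔT L = 1.4×10⁻⁶ × 114 × 340 = 0.05426 mm.
Let P be the compressive force at the spring. The rod shortens elastically by PL/(AE) and the spring compresses by P/k; together these equal δ_free.
So P = δ_free / [L/(AE) + 1/k] = 0.05426 / [ 340/(1950×145×10³) + 1/(96×10³) ].
P = 0.05426 / 1.162×10⁻⁵ = 4670 N.
σ = P/A = 4670/1950 = 2.395 MPa.

σ ≈ 2.39 MPa (compressive)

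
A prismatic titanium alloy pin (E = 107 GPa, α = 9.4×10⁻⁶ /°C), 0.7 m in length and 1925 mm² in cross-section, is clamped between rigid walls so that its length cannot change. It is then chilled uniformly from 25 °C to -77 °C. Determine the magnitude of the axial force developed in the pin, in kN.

P ≈ 197 kN (tensile)

With zero net strain, σ = E·αΔT = 107 GPa × 9.4×10⁻⁶ × 102 = 102.6 MPa.
Then P = σA = 102.6 × 1925 mm² = 197.5 kN, tensile.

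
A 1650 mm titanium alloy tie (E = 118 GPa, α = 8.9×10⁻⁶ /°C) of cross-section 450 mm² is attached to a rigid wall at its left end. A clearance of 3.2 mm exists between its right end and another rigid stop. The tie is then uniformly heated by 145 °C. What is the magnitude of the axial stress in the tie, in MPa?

σ ≈ 0 MPa

If the wall were absent the tie would grow by αΔT L = 8.9×10⁻⁶ × 145 × 1650 = 2.129 mm.
Since δ_free = 2.13 mm is less than the 3.2 mm gap, the tie never touches the wall. No axial force develops.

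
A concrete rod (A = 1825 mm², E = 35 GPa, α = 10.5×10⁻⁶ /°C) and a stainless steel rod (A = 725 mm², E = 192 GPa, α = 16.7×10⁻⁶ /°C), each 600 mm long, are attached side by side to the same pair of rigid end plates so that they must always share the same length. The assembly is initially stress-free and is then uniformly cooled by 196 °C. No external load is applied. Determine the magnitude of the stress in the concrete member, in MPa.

Equilibrium of a rigid end plate with no external load gives equal and opposite internal forces ±P in the two members. Since α_{stainless steel} > α_{concrete}, cooling drives the stainless steel into tension and the concrete into compression.
Equating the net (thermal + elastic) strains gives |α₁ − α₂|·ΔT = P·[1/(A₁E₁) + 1/(A₂E₂)].
|α₁ − α₂|·ΔT = 6.2×10⁻⁶ × 196 = 0.001215.
1/(A₁E₁) + 1/(A₂E₂) = 1/(1825×35×10³) + 1/(725×192×10³) = 2.284×10⁻⁸ N⁻¹.
P = 0.001215 / 2.284×10⁻⁸ = 53210 N = 53.21 kN.
σ_{concrete} = P/A₁ = 53210/1825 = 29.15 MPa, compressive.

σ ≈ 29.2 MPa (compressive)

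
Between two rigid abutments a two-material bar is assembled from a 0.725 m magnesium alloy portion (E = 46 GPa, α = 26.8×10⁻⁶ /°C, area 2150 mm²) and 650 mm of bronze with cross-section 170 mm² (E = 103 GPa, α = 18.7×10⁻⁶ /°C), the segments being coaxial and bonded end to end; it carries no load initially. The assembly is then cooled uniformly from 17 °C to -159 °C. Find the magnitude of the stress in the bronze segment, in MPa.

If the supports were absent, the total length change would be Σ αᵢΔT Lᵢ = 26.8×10⁻⁶×176×725 + 18.7×10⁻⁶×176×650 = 5.559 mm.
The walls prevent any net length change, so an axial force P (same in every segment) develops. Compatibility: P · Σ Lᵢ/(AᵢEᵢ) = δ_free.
The series flexibility is Σ Lᵢ/(AᵢEᵢ) = 725/(2150×46×10³) + 650/(170×103×10³) = 4.445×10⁻⁵ mm/N.
So P = 5.559 / 4.445×10⁻⁵ = 125.1 kN, tensile.
σ_{bronze} = P / A = 125100 / 170 = 735.6 MPa.

σ ≈ 736 MPa (tensile)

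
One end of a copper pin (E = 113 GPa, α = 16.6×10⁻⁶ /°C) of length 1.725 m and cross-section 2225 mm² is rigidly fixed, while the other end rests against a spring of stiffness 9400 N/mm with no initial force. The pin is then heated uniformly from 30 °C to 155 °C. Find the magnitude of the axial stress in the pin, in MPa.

The unrestrained thermal change is αΔT L = 16.6×10⁻⁶ × 125 × 1725 = 3.579 mm.
Let P be the compressive force at the spring. The pin shortens elastically by PL/(AE) and the spring compresses by P/k; together these equal δ_free.
P [ L/(AE) + 1/k ] = δ_free → P [ 1725/(2225×113×10³) + 1/(9400) ] = 3.579.
P = 3.579 / 0.0001132 = 31610 N.
σ = P/A = 31610/2225 = 14.21 MPa.

σ ≈ 14.2 MPa (compressive)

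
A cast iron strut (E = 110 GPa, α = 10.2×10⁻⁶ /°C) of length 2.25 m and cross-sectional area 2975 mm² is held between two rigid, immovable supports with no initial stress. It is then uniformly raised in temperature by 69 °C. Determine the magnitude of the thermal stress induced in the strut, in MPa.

σ ≈ 77.4 MPa (compressive)

The supports are rigid, so the total axial strain is zero. The restrained thermal strain is ε = αΔT = 10.2×10⁻⁶ × 69 = 703.8×10⁻⁶.
Hence σ = E·αΔT = 110×10³ × 703.8×10⁻⁶ = 77.42 MPa, compressive.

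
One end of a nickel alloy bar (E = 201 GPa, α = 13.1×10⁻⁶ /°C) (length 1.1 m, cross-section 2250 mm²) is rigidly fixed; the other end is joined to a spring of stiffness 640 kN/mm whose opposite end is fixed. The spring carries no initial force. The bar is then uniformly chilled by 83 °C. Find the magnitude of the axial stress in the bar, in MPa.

σ ≈ 133 MPa (tensile)

If the spring were absent the bar would shorten by αΔT L = 13.1×10⁻⁶ × 83 × 1100 = 1.196 mm.
With a force P in the spring, the elastic change of the bar is PL/(AE) and that of the spring is P/k; compatibility requires their sum to equal δ_free.
P [ L/(AE) + 1/k ] = δ_free → P [ 1100/(2250×201×10³) + 1/(640×10³) ] = 1.196.
P = 1.196 / 3.995×10⁻⁶ = 299400 N.
σ = P/A = 299400/2250 = 133.1 MPa.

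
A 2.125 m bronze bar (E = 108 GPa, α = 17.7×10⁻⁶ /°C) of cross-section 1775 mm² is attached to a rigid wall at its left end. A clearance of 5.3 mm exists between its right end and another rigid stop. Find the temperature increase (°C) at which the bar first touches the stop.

ΔT ≈ 141 °C

The gap closes when αΔT L = 5.3 mm, since the bar is still unstressed at that instant.
So ΔT = g/(αL) = 5.3/(17.7×10⁻⁶ × 2125) = 140.9 °C.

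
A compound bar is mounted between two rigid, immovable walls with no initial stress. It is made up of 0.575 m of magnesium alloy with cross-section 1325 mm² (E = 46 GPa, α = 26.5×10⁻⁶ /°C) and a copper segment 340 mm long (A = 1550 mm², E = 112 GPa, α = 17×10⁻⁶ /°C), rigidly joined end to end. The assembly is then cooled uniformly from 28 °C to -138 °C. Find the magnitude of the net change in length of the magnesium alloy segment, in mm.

Free thermal contraction of the whole bar: Σ αᵢΔT Lᵢ = 26.5×10⁻⁶×166×575 + 17×10⁻⁶×166×340 = 3.489 mm.
The walls prevent any net length change, so an axial force P (same in every segment) develops. Compatibility: P · Σ Lᵢ/(AᵢEᵢ) = δ_free.
Σ Lᵢ/(AᵢEᵢ) = 575/(1325×46×10³) + 340/(1550×112×10³) = 1.139×10⁻⁵ mm/N.
P = 3.489 / 1.139×10⁻⁵ = 306200 N = 306.2 kN, tensile.
For the magnesium alloy segment, free thermal change = 26.5×10⁻⁶×166×575 = 2.529 mm and elastic change from P = 306200×575/(1325×46×10³) = 2.889 mm; these oppose, so the net change is 0.36 mm (segment lengthens).

|ΔL| ≈ 0.36 mm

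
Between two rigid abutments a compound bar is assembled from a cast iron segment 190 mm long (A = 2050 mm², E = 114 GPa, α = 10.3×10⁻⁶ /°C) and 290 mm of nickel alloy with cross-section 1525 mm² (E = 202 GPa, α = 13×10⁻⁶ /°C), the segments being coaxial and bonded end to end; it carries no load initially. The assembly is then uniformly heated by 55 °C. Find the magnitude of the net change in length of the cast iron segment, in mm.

|ΔL| ≈ 0.0383 mm

Free thermal expansion of the whole bar: Σ αᵢΔT Lᵢ = 10.3×10⁻⁶×55×190 + 13×10⁻⁶×55×290 = 0.315 mm.
The rigid supports impose zero overall length change; the single axial force P common to all segments must satisfy P Σ Lᵢ/(AᵢEᵢ) = δ_free.
Σ Lᵢ/(AᵢEᵢ) = 190/(2050×114×10³) + 290/(1525×202×10³) = 1.754×10⁻⁶ mm/N.
P = 0.315 / 1.754×10⁻⁶ = 179500 N = 179.5 kN, compressive.
For the cast iron segment, free thermal change = 10.3×10⁻⁶×55×190 = 0.1076 mm and elastic change from P = 179500×190/(2050×114×10³) = 0.146 mm; these oppose, so the net change is 0.0383 mm (segment shortens).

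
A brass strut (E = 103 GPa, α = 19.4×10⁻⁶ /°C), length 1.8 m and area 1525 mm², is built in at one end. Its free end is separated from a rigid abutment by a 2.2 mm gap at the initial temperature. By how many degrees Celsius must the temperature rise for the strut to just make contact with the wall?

ΔT ≈ 63 °C

The gap closes when αΔT L = 2.2 mm, since the strut is still unstressed at that instant.
So ΔT = g/(αL) = 2.2/(19.4×10⁻⁶ × 1800) = 63 °C.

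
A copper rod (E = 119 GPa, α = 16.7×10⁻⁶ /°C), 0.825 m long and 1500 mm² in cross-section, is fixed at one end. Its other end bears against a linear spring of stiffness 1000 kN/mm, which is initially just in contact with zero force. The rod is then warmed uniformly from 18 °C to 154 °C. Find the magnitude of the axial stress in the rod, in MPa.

σ ≈ 222 MPa (compressive)

Free thermal expansion: δ_free = αΔT L = 16.7×10⁻⁶ × 136 × 825 = 1.874 mm.
Let P be the compressive force at the spring. The rod shortens elastically by PL/(AE) and the spring compresses by P/k; together these equal δ_free.
P [ L/(AE) + 1/k ] = δ_free → P [ 825/(1500×119×10³) + 1/(1000×10³) ] = 1.874.
P = 1.874 / 5.622×10⁻⁶ = 333300 N.
σ = P/A = 333300/1500 = 222.2 MPa.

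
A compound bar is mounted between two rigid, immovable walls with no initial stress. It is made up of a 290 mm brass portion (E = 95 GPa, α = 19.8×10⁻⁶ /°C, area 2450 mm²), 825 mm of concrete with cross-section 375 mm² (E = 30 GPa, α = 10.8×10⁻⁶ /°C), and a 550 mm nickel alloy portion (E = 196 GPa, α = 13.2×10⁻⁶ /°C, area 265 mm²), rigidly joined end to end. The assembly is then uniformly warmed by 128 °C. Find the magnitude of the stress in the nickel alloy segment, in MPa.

σ ≈ 124 MPa (compressive)

With the walls removed the bar would change length by δ_free = Σ αᵢΔT Lᵢ = 19.8×10⁻⁶×128×290 + 10.8×10⁻⁶×128×825 + 13.2×10⁻⁶×128×550 = 2.805 mm.
The rigid supports impose zero overall length change; the single axial force P common to all segments must satisfy P Σ Lᵢ/(AᵢEᵢ) = δ_free.
The series flexibility is Σ Lᵢ/(AᵢEᵢ) = 290/(2450×95×10³) + 825/(375×30×10³) + 550/(265×196×10³) = 8.517×10⁻⁵ mm/N.
So P = 2.805 / 8.517×10⁻⁵ = 32.93 kN, compressive.
σ_{nickel alloy} = P / A = 32930 / 265 = 124.3 MPa.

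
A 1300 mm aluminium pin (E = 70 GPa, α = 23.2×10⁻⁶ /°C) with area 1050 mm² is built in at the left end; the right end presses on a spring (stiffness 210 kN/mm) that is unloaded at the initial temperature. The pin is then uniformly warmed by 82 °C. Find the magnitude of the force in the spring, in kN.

Free thermal expansion: δ_free = αΔT L = 23.2×10⁻⁶ × 82 × 1300 = 2.473 mm.
With a force P in the spring, the elastic change of the pin is PL/(AE) and that of the spring is P/k; compatibility requires their sum to equal δ_free.
P [ L/(AE) + 1/k ] = δ_free → P [ 1300/(1050×70×10³) + 1/(210×10³) ] = 2.473.
P = 2.473 / 2.245×10⁻⁵ = 110200 N.

P ≈ 110 kN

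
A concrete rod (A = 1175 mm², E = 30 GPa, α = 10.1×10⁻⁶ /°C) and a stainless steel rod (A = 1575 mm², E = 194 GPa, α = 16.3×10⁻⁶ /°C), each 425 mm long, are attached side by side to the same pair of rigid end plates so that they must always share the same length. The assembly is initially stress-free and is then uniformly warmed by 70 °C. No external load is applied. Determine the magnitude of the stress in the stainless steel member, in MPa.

The stainless steel has the larger α, so on heating it would change length more than the concrete if both were free. The rigid plates force a common final length, so the stainless steel is put into compression and the concrete into tension, with equal and opposite forces P (no external load).
Equating the net (thermal + elastic) strains gives |α₁ − α₂|·ΔT = P·[1/(A₁E₁) + 1/(A₂E₂)].
|α₁ − α₂|·ΔT = 6.2×10⁻⁶ × 70 = 0.000434.
1/(A₁E₁) + 1/(A₂E₂) = 1/(1175×30×10³) + 1/(1575×194×10³) = 3.164×10⁻⁸ N⁻¹.
P = 0.000434 / 3.164×10⁻⁸ = 13720 N = 13.72 kN.
σ_{stainless steel} = P/A₂ = 13720/1575 = 8.709 MPa, compressive.

σ ≈ 8.71 MPa (compressive)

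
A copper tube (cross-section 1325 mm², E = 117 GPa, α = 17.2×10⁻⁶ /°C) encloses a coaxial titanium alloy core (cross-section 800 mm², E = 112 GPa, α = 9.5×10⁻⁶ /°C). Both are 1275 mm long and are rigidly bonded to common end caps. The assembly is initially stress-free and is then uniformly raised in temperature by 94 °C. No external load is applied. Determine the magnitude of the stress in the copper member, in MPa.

Equilibrium of a rigid end plate with no external load gives equal and opposite internal forces ±P in the two members. Since α_{copper} > α_{titanium alloy}, heating drives the copper into compression and the titanium alloy into tension.
Compatibility of the two members (thermal + elastic change equal): (α₁ − α₂)ΔT = P·[1/(A₁E₁) + 1/(A₂E₂)].
|α₁ − α₂|·ΔT = 7.7×10⁻⁶ × 94 = 0.0007238.
1/(A₁E₁) + 1/(A₂E₂) = 1/(1325×117×10³) + 1/(800×112×10³) = 1.761×10⁻⁸ N⁻¹.
So P = 0.0007238 / 1.761×10⁻⁸ = 41.1 kN.
σ_{copper} = P/A₁ = 41100/1325 = 31.02 MPa, compressive.

σ ≈ 31 MPa (compressive)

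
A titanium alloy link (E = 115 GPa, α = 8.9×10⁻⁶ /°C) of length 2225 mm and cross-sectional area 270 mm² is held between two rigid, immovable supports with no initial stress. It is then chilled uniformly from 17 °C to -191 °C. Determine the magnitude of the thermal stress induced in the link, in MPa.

σ ≈ 213 MPa (tensile)

Because both ends are immovable the net strain is zero, and the suppressed thermal strain is αΔT = 8.9×10⁻⁶ × 208 = 1851.2×10⁻⁶.
Hence σ = E·αΔT = 115×10³ × 1851.2×10⁻⁶ = 212.9 MPa, tensile.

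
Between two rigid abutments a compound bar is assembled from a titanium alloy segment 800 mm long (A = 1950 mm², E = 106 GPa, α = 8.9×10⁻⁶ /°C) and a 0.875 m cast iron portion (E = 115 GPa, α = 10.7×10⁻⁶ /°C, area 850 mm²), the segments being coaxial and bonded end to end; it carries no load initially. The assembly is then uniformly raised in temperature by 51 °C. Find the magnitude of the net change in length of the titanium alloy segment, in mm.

If the supports were absent, the total length change would be Σ αᵢΔT Lᵢ = 8.9×10⁻⁶×51×800 + 10.7×10⁻⁶×51×875 = 0.8406 mm.
Since the ends are fixed, an axial force P builds up, equal in every segment, with P · Σ Lᵢ/(AᵢEᵢ) = δ_free.
Σ Lᵢ/(AᵢEᵢ) = 800/(1950×106×10³) + 875/(850×115×10³) = 1.282×10⁻⁵ mm/N.
So P = 0.8406 / 1.282×10⁻⁵ = 65.56 kN, compressive.
For the titanium alloy segment, free thermal change = 8.9×10⁻⁶×51×800 = 0.3631 mm and elastic change from P = 65560×800/(1950×106×10³) = 0.2537 mm; these oppose, so the net change is 0.109 mm (segment lengthens).

|ΔL| ≈ 0.109 mm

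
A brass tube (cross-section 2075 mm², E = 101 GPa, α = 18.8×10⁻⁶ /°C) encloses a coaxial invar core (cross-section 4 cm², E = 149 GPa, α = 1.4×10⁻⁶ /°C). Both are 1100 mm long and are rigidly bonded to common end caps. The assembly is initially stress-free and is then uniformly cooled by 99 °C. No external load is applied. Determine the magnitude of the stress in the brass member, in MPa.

Both members must finish at the same length. With the larger α, the brass tends to over-contract; the plates restrain it, putting the brass in tension and the invar in compression. With no external load the two internal forces are equal and opposite, magnitude P.
Equating the net (thermal + elastic) strains gives |α₁ − α₂|·ΔT = P·[1/(A₁E₁) + 1/(A₂E₂)].
|α₁ − α₂|·ΔT = 17.4×10⁻⁶ × 99 = 0.001723.
1/(A₁E₁) + 1/(A₂E₂) = 1/(2075×101×10³) + 1/(400×149×10³) = 2.155×10⁻⁸ N⁻¹.
So P = 0.001723 / 2.155×10⁻⁸ = 79.93 kN.
σ_{brass} = P/A₁ = 79930/2075 = 38.52 MPa, tensile.

σ ≈ 38.5 MPa (tensile)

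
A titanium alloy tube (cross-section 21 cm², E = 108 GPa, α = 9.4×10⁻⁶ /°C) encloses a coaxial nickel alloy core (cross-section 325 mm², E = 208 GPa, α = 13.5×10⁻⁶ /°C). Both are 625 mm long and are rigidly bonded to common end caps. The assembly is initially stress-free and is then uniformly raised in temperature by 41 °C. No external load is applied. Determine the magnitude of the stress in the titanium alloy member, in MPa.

Equilibrium of a rigid end plate with no external load gives equal and opposite internal forces ±P in the two members. Since α_{nickel alloy} > α_{titanium alloy}, heating drives the nickel alloy into compression and the titanium alloy into tension.
Compatibility of the two members (thermal + elastic change equal): (α₁ − α₂)ΔT = P·[1/(A₁E₁) + 1/(A₂E₂)].
|α₁ − α₂|·ΔT = 4.1×10⁻⁶ × 41 = 0.0001681.
1/(A₁E₁) + 1/(A₂E₂) = 1/(2100×108×10³) + 1/(325×208×10³) = 1.92×10⁻⁸ N⁻¹.
So P = 0.0001681 / 1.92×10⁻⁸ = 8.754 kN.
σ_{titanium alloy} = P/A₁ = 8754/2100 = 4.169 MPa, tensile.

σ ≈ 4.17 MPa (tensile)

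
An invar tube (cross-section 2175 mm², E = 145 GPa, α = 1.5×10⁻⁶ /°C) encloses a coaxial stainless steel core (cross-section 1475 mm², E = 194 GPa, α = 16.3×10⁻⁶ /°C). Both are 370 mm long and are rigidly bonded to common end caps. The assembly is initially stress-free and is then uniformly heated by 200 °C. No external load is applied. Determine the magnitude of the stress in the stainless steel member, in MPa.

σ ≈ 301 MPa (compressive)

The stainless steel has the larger α, so on heating it would change length more than the invar if both were free. The rigid plates force a common final length, so the stainless steel is put into compression and the invar into tension, with equal and opposite forces P (no external load).
Equating the net (thermal + elastic) strains gives |α₁ − α₂|·ΔT = P·[1/(A₁E₁) + 1/(A₂E₂)].
|α₁ − α₂|·ΔT = 14.8×10⁻⁶ × 200 = 0.00296.
1/(A₁E₁) + 1/(A₂E₂) = 1/(2175×145×10³) + 1/(1475×194×10³) = 6.665×10⁻⁹ N⁻¹.
So P = 0.00296 / 6.665×10⁻⁹ = 444.1 kN.
σ_{stainless steel} = P/A₂ = 444100/1475 = 301.1 MPa, compressive.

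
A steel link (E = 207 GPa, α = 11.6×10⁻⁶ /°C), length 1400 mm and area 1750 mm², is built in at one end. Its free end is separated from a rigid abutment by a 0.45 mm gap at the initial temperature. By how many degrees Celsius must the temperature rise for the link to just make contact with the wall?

The gap closes when αΔT L = 0.45 mm, since the link is still unstressed at that instant.
So ΔT = g/(αL) = 0.45/(11.6×10⁻⁶ × 1400) = 27.71 °C.

ΔT ≈ 27.7 °C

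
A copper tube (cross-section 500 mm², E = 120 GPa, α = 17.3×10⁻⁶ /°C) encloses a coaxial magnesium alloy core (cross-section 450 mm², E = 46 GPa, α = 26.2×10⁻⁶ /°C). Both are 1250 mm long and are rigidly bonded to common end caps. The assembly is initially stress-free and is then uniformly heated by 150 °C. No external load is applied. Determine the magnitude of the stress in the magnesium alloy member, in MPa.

σ ≈ 45.7 MPa (compressive)

Both members must finish at the same length. With the larger α, the magnesium alloy tends to over-expand; the plates restrain it, putting the magnesium alloy in compression and the copper in tension. With no external load the two internal forces are equal and opposite, magnitude P.
Compatibility of the two members (thermal + elastic change equal): (α₁ − α₂)ΔT = P·[1/(A₁E₁) + 1/(A₂E₂)].
|α₁ − α₂|·ΔT = 8.9×10⁻⁶ × 150 = 0.001335.
1/(A₁E₁) + 1/(A₂E₂) = 1/(500×120×10³) + 1/(450×46×10³) = 6.498×10⁻⁸ N⁻¹.
P = 0.001335 / 6.498×10⁻⁸ = 20550 N = 20.55 kN.
σ_{magnesium alloy} = P/A₂ = 20550/450 = 45.66 MPa, compressive.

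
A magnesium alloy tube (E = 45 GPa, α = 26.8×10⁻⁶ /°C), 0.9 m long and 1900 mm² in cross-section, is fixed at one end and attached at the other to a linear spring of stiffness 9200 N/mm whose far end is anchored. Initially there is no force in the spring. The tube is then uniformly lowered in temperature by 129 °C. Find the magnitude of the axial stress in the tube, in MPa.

σ ≈ 13.7 MPa (tensile)

The unrestrained thermal change is αΔT L = 26.8×10⁻⁶ × 129 × 900 = 3.111 mm.
With a force P in the spring, the elastic change of the tube is PL/(AE) and that of the spring is P/k; compatibility requires their sum to equal δ_free.
P [ L/(AE) + 1/k ] = δ_free → P [ 900/(1900×45×10³) + 1/(9200) ] = 3.111.
P = 3.111 / 0.0001192 = 26100 N.
σ = P/A = 26100/1900 = 13.74 MPa.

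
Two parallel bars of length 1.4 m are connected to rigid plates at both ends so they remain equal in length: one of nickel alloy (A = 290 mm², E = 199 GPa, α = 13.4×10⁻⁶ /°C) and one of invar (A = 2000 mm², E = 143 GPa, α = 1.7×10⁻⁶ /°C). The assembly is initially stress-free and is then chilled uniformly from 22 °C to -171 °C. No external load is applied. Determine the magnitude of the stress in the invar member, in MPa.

σ ≈ 54.2 MPa (compressive)

The nickel alloy has the larger α, so on cooling it would change length more than the invar if both were free. The rigid plates force a common final length, so the nickel alloy is put into tension and the invar into compression, with equal and opposite forces P (no external load).
Equating the net (thermal + elastic) strains gives |α₁ − α₂|·ΔT = P·[1/(A₁E₁) + 1/(A₂E₂)].
|α₁ − α₂|·ΔT = 11.7×10⁻⁶ × 193 = 0.002258.
1/(A₁E₁) + 1/(A₂E₂) = 1/(290×199×10³) + 1/(2000×143×10³) = 2.082×10⁻⁸ N⁻¹.
P = 0.002258 / 2.082×10⁻⁸ = 108400 N = 108.4 kN.
σ_{invar} = P/A₂ = 108400/2000 = 54.22 MPa, compressive.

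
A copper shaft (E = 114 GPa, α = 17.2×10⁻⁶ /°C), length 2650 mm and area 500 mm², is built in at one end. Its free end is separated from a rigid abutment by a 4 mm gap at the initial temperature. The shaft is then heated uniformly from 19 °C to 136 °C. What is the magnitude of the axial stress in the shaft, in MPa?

If the wall were absent the shaft would grow by αΔT L = 17.2×10⁻⁶ × 117 × 2650 = 5.333 mm.
This exceeds the 4 mm gap, so the wall pushes back. The portion of expansion that must be recovered elastically is δ_free − gap = 5.333 − 4 = 1.333 mm.
That suppressed elongation corresponds to σ = E·Δ/L = 114×10³ × 1.333/2650 = 57.34 MPa.

σ ≈ 57.3 MPa (compressive)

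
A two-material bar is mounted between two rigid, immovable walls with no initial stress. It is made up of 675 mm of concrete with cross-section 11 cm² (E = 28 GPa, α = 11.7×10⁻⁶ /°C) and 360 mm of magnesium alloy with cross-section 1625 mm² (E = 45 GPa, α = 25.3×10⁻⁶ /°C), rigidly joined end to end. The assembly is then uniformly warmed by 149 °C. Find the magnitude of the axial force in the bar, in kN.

P ≈ 94.4 kN (compressive)

With the walls removed the bar would change length by δ_free = Σ αᵢΔT Lᵢ = 11.7×10⁻⁶×149×675 + 25.3×10⁻⁶×149×360 = 2.534 mm.
Since the ends are fixed, an axial force P builds up, equal in every segment, with P · Σ Lᵢ/(AᵢEᵢ) = δ_free.
The series flexibility is Σ Lᵢ/(AᵢEᵢ) = 675/(1100×28×10³) + 360/(1625×45×10³) = 2.684×10⁻⁵ mm/N.
P = 2.534 / 2.684×10⁻⁵ = 94410 N = 94.41 kN, compressive.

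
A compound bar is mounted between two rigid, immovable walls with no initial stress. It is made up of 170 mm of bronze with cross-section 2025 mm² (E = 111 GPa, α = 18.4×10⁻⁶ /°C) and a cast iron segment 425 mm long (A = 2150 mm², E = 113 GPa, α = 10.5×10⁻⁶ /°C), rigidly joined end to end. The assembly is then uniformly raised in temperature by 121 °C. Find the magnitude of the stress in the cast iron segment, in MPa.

σ ≈ 170 MPa (compressive)

With the walls removed the bar would change length by δ_free = Σ αᵢΔT Lᵢ = 18.4×10⁻⁶×121×170 + 10.5×10⁻⁶×121×425 = 0.9185 mm.
The walls prevent any net length change, so an axial force P (same in every segment) develops. Compatibility: P · Σ Lᵢ/(AᵢEᵢ) = δ_free.
Σ Lᵢ/(AᵢEᵢ) = 170/(2025×111×10³) + 425/(2150×113×10³) = 2.506×10⁻⁶ mm/N.
P = 0.9185 / 2.506×10⁻⁶ = 366600 N = 366.6 kN, compressive.
σ_{cast iron} = P / A = 366600 / 2150 = 170.5 MPa.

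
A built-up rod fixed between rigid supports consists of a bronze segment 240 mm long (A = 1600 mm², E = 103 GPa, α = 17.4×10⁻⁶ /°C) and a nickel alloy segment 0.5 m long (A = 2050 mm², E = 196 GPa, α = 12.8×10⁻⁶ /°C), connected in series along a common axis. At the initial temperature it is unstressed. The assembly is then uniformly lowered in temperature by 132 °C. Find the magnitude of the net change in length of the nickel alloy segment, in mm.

|ΔL| ≈ 0.202 mm

If the supports were absent, the total length change would be Σ αᵢΔT Lᵢ = 17.4×10⁻⁶×132×240 + 12.8×10⁻⁶×132×500 = 1.396 mm.
The rigid supports impose zero overall length change; the single axial force P common to all segments must satisfy P Σ Lᵢ/(AᵢEᵢ) = δ_free.
The series flexibility is Σ Lᵢ/(AᵢEᵢ) = 240/(1600×103×10³) + 500/(2050×196×10³) = 2.701×10⁻⁶ mm/N.
So P = 1.396 / 2.701×10⁻⁶ = 516.9 kN, tensile.
For the nickel alloy segment, free thermal change = 12.8×10⁻⁶×132×500 = 0.8448 mm and elastic change from P = 516900×500/(2050×196×10³) = 0.6432 mm; these oppose, so the net change is 0.202 mm (segment shortens).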